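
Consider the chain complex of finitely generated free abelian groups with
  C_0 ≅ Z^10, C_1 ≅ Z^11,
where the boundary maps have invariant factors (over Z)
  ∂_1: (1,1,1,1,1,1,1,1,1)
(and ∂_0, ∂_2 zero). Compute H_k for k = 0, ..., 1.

H_0: b_0 = 10 − 0 − 9 = 1; torsion from ∂_1 factors > 1: none. So H_0 ≅ Z.
H_1: b_1 = 11 − 9 − 0 = 2; torsion from ∂_2 factors > 1: none. So H_1 ≅ Z^2.

H_0 ≅ Z,  H_1 ≅ Z^2.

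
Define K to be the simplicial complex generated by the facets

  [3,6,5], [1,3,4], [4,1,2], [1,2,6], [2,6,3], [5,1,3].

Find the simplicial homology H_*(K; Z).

Fix the vertex order 1 < 2 < 3 < 4 < 5 < 6 and write every simplex with vertices in increasing order. Then dim K = 2 and the simplices of K are:

  0-simplices (6): [1], [2], [3], [4], [5], [6]
  1-simplices (12): [1,2], [1,3], [1,4], [1,5], [1,6], [2,3], [2,4], [2,6], [3,4], [3,5], [3,6], [5,6]
  2-simplices (6): [1,2,4], [1,2,6], [1,3,4], [1,3,5], [2,3,6], [3,5,6]

giving chain groups C_0 ≅ Z^6, C_1 ≅ Z^12, C_2 ≅ Z^6.

∂_1: C_1 → C_0 sends each edge [p,q] (with p < q) to q − p. For instance
  ∂[1,4] = [4] − [1].
This gives a 6×12 integer matrix of rank 5; reducing to Smith normal form yields diagonal entries (1,1,1,1,1).

∂_2: C_2 → C_1 sends each 2-simplex [p,q,r] to [q,r] − [p,r] + [p,q]. For instance
  ∂[1,2,4] = [2,4] − [1,4] + [1,2],
  ∂[1,3,4] = [3,4] − [1,4] + [1,3].
The 12×6 boundary matrix has rank 6 and Smith normal form diag(1,1,1,1,1,1).

Computing H_k = (kernel of ∂_k) / (image of ∂_{k+1}):

  H_0: rank C_0 − rank ∂_1 = 6 − 5 = 1, and the invariant factors of ∂_1 are all 1, so H_0 ≅ Z.
  H_1: rank ker ∂_1 − rank ∂_2 = (12 − 5) − 6 = 1, and the invariant factors of ∂_2 are all 1, so H_1 ≅ Z.
  H_2: rank ker ∂_2 − rank ∂_3 = (6 − 6) − 0 = 0, and there is no ∂_3, so H_2 ≅ 0.

As a check, the Euler characteristic is 6 − 12 + 6 = 0, which agrees with 1 − 1 + 0 = 0.

H_0 = Z,  H_1 = Z,  H_2 = 0.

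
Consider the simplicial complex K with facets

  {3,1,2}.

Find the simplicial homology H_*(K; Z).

H_0 = Z,  H_1 = 0,  H_2 = 0.

We work with the vertex ordering 1 < 2 < 3. The simplices of K, each written with vertices in increasing order, are:

  0-simplices (3): [1], [2], [3]
  1-simplices (3): [1,2], [1,3], [2,3]
  2-simplices (1): [1,2,3]

giving chain groups C_0 ≅ Z^3, C_1 ≅ Z^3, C_2 ≅ Z^1.

Boundary ∂_1: C_1 → C_0 is given by ∂[p,q] = [q] − [p]. For instance
  ∂[2,3] = [3] − [2].
The resulting 3×3 matrix has rank 2, and its Smith normal form has invariant factors (1,1).

∂_2: C_2 → C_1 acts by ∂[p,q,r] = [q,r] − [p,r] + [p,q]. For instance
  ∂[1,2,3] = [2,3] − [1,3] + [1,2].
The resulting 3×1 matrix has rank 1, and its Smith normal form has invariant factors (1).

Now H_k = ker ∂_k / im ∂_{k+1}, so:

  H_0: rank C_0 − rank ∂_1 = 3 − 2 = 1, and the invariant factors of ∂_1 are all 1, so H_0 = Z.
  H_1: rank ker ∂_1 − rank ∂_2 = (3 − 2) − 1 = 0, and the invariant factors of ∂_2 are all 1, so H_1 = 0.
  H_2: rank ker ∂_2 − rank ∂_3 = (1 − 1) − 0 = 0, and there is no ∂_3, so H_2 = 0.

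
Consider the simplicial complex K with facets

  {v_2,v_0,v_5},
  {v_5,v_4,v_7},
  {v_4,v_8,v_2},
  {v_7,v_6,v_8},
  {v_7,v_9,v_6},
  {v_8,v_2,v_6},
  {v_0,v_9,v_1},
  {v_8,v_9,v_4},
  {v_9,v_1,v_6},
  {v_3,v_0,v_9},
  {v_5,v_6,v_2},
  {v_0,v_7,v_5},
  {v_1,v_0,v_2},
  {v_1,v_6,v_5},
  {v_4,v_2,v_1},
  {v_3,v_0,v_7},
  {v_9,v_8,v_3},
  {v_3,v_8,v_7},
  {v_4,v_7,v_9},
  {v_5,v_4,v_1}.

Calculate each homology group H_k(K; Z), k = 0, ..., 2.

Take the total order v_0 < v_1 < v_2 < v_3 < v_4 < v_5 < v_6 < v_7 < v_8 < v_9 on the vertex set. Then K (dimension 2) consists of the simplices:

  0-simplices (10): [v_0], [v_1], [v_2], [v_3], [v_4], [v_5], [v_6], [v_7], [v_8], [v_9]
  1-simplices (30): (30 of them)
  2-simplices (20): (20 of them)

so the chain groups are C_0 ≅ Z^10, C_1 ≅ Z^30, C_2 ≅ Z^20.

Boundary ∂_1: C_1 → C_0 sends each edge [p,q] (with p < q) to q − p.
As a 10×30 matrix over Z this has rank 9, with invariant factors (1,1,1,1,1,1,1,1,1).

∂_2: C_2 → C_1 maps a triangle to the signed sum of its edges. For instance
  ∂[v_4,v_7,v_9] = [v_7,v_9] − [v_4,v_9] + [v_4,v_7],
  ∂[v_4,v_8,v_9] = [v_8,v_9] − [v_4,v_9] + [v_4,v_8].
As a 30×20 matrix over Z this has rank 20, with invariant factors (1,1,1,1,1,1,1,1,1,1,1,1,1,1,1,1,1,1,1,2).

From H_k ≅ ker(∂_k) / im(∂_{k+1}) we obtain:

  H_0: rank C_0 − rank ∂_1 = 10 − 9 = 1, and the invariant factors of ∂_1 are all 1, so H_0 = Z.
  H_1: rank ker ∂_1 − rank ∂_2 = (30 − 9) − 20 = 1, and ∂_2 has invariant factor 2 > 1, so H_1 = Z ⊕ Z_2.
  H_2: rank ker ∂_2 − rank ∂_3 = (20 − 20) − 0 = 0, and there is no ∂_3, so H_2 = 0.

As a check, the Euler characteristic is 10 − 30 + 20 = 0, which agrees with 1 − 1 + 0 = 0.
(K is a triangulation of the Klein bottle.)

H_0 ≅ Z,  H_1 ≅ Z ⊕ Z_2,  H_2 = 0.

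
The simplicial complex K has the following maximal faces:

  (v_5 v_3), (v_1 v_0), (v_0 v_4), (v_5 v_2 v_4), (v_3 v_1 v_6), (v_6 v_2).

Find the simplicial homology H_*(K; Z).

Take the total order v_0 < v_1 < v_2 < v_3 < v_4 < v_5 < v_6 on the vertex set. Then K (dimension 2) consists of the simplices:

  0-simplices (7): [v_0], [v_1], [v_2], [v_3], [v_4], [v_5], [v_6]
  1-simplices (10): [v_0,v_1], [v_0,v_4], [v_1,v_3], [v_1,v_6], [v_2,v_4], [v_2,v_5], [v_2,v_6], [v_3,v_5], [v_3,v_6], [v_4,v_5]
  2-simplices (2): [v_1,v_3,v_6], [v_2,v_4,v_5]

so the chain groups are C_0 ≅ Z^7, C_1 ≅ Z^10, C_2 ≅ Z^2.

Boundary ∂_1: C_1 → C_0 maps an edge to its endpoints' difference, ∂[p,q] = q − p. For instance
  ∂[v_1,v_6] = [v_6] − [v_1].
This gives a 7×10 integer matrix of rank 6; reducing to Smith normal form yields diagonal entries (1,1,1,1,1,1).

∂_2: C_2 → C_1 acts by ∂[p,q,r] = [q,r] − [p,r] + [p,q]. For instance
  ∂[v_1,v_3,v_6] = [v_3,v_6] − [v_1,v_6] + [v_1,v_3],
  ∂[v_2,v_4,v_5] = [v_4,v_5] − [v_2,v_5] + [v_2,v_4].
The resulting 10×2 matrix has rank 2, and its Smith normal form has invariant factors (1,1).

Now H_k = ker ∂_k / im ∂_{k+1}, so:

  H_0: rank C_0 − rank ∂_1 = 7 − 6 = 1, and the invariant factors of ∂_1 are all 1, so H_0 = Z.
  H_1: rank ker ∂_1 − rank ∂_2 = (10 − 6) − 2 = 2, and the invariant factors of ∂_2 are all 1, so H_1 = Z^2.
  H_2: rank ker ∂_2 − rank ∂_3 = (2 − 2) − 0 = 0, and there is no ∂_3, so H_2 = 0.

H_0 = Z,  H_1 = Z^2,  H_2 = 0.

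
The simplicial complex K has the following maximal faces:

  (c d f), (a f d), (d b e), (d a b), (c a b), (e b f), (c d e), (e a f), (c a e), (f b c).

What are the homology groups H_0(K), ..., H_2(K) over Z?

H_0 ≅ Z,  H_1 ≅ Z/2,  H_2 = 0.

We work with the vertex ordering a < b < c < d < e < f. The simplices of K, each written with vertices in increasing order, are:

  0-simplices (6): a, b, c, d, e, f
  1-simplices (15): ab, ac, ad, ae, af, bc, bd, be, bf, cd, ce, cf, de, df, ef
  2-simplices (10): abc, abd, ace, adf, aef, bcf, bde, bef, cde, cdf

Hence C_0 ≅ Z^6, C_1 ≅ Z^15, C_2 ≅ Z^10.

Boundary ∂_1: C_1 → C_0 maps an edge to its endpoints' difference, ∂[p,q] = q − p. For instance
  ∂be = e − b.
As a 6×15 matrix over Z this has rank 5, with invariant factors (1,1,1,1,1).

Boundary ∂_2: C_2 → C_1 maps a triangle to the signed sum of its edges. For instance
  ∂ace = ce − ae + ac,
  ∂aef = ef − af + ae.
This gives a 15×10 integer matrix of rank 10; reducing to Smith normal form yields diagonal entries (1,1,1,1,1,1,1,1,1,2).

Now H_k = ker ∂_k / im ∂_{k+1}, so:

  H_0: rank C_0 − rank ∂_1 = 6 − 5 = 1, and the invariant factors of ∂_1 are all 1, so H_0 ≅ Z.
  H_1: rank ker ∂_1 − rank ∂_2 = (15 − 5) − 10 = 0, and ∂_2 has invariant factor 2 > 1, so H_1 ≅ Z/2.
  H_2: rank ker ∂_2 − rank ∂_3 = (10 − 10) − 0 = 0, and there is no ∂_3, so H_2 ≅ 0.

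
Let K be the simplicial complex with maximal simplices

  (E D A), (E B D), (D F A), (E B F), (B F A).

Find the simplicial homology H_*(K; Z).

K has 5 vertices, 10 edges, 5 triangles.
rank ∂_0 = 0, rank ∂_1 = 4 ⇒ b_0 = 5 − 0 − 4 = 1; all invariant factors of ∂_1 are 1 so no torsion. So H_0 = Z.
rank ∂_1 = 4, rank ∂_2 = 5 ⇒ b_1 = 10 − 4 − 5 = 1; all invariant factors of ∂_2 are 1 so no torsion. So H_1 = Z.
rank ∂_2 = 5, rank ∂_3 = 0 ⇒ b_2 = 5 − 5 − 0 = 0. So H_2 = 0.

H_0 ≅ Z,  H_1 ≅ Z,  H_2 = 0.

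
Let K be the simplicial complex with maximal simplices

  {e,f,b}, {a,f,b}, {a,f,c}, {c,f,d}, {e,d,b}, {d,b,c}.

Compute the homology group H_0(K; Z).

H_0 = Z.

Take the total order a < b < c < d < e < f on the vertex set. Then K (dimension 2) consists of the simplices:

  0-simplices (6): a, b, c, d, e, f
  1-simplices (12): ab, ac, af, bc, bd, be, bf, cd, cf, de, df, ef
  2-simplices (6): abf, acf, bcd, bde, bef, cdf

Hence C_0 ≅ Z^6, C_1 ≅ Z^12, C_2 ≅ Z^6.

∂_1: C_1 → C_0 maps an edge to its endpoints' difference, ∂[p,q] = q − p.
This gives a 6×12 integer matrix of rank 5; reducing to Smith normal form yields diagonal entries (1,1,1,1,1).

The boundary map ∂_2: C_2 → C_1 acts by ∂[p,q,r] = [q,r] − [p,r] + [p,q]. For instance
  ∂cdf = df − cf + cd,
  ∂abf = bf − af + ab.
The resulting 12×6 matrix has rank 6, and its Smith normal form has invariant factors (1,1,1,1,1,1).

From H_k ≅ ker(∂_k) / im(∂_{k+1}) we obtain:

  H_0: rank C_0 − rank ∂_1 = 6 − 5 = 1, and the invariant factors of ∂_1 are all 1, so H_0 = Z.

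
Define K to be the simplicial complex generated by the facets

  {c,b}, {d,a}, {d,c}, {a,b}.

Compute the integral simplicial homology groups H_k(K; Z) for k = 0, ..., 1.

We work with the vertex ordering a < b < c < d. The simplices of K, each written with vertices in increasing order, are:

  0-simplices (4): a, b, c, d
  1-simplices (4): ab, ad, bc, cd

giving chain groups C_0 ≅ Z^4, C_1 ≅ Z^4.

∂_1: C_1 → C_0 maps an edge to its endpoints' difference, ∂[p,q] = q − p. For instance
  ∂bc = c − b.
This gives a 4×4 integer matrix of rank 3; reducing to Smith normal form yields diagonal entries (1,1,1).

From H_k ≅ ker(∂_k) / im(∂_{k+1}) we obtain:

  H_0: rank C_0 − rank ∂_1 = 4 − 3 = 1, and the invariant factors of ∂_1 are all 1, so H_0 ≅ Z.
  H_1: rank ker ∂_1 − rank ∂_2 = (4 − 3) − 0 = 1, and there is no ∂_2, so H_1 ≅ Z.

H_0 ≅ Z,  H_1 ≅ Z.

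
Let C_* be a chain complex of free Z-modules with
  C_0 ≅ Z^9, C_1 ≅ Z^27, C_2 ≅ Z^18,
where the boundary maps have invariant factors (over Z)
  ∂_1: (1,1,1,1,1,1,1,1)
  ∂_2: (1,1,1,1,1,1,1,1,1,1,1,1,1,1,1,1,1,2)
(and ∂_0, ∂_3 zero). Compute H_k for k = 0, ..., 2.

H_0: b_0 = 9 − 0 − 8 = 1; torsion from ∂_1 factors > 1: none. So H_0 ≅ Z.
H_1: b_1 = 27 − 8 − 18 = 1; torsion from ∂_2 factors > 1: [2]. So H_1 ≅ Z ⊕ Z_2.
H_2: b_2 = 18 − 18 − 0 = 0; torsion from ∂_3 factors > 1: none. So H_2 ≅ 0.

H_0 ≅ Z,  H_1 ≅ Z ⊕ Z_2,  H_2 = 0.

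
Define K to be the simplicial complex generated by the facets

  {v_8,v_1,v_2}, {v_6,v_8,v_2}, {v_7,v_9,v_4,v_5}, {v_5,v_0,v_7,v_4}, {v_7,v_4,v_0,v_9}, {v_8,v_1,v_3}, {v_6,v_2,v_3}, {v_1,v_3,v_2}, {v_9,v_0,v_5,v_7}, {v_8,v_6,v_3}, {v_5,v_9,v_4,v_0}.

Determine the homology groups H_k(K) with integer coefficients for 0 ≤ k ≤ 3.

Order the vertices as v_0 < v_1 < v_2 < v_3 < v_4 < v_5 < v_6 < v_7 < v_8 < v_9. Listing each simplex with vertices in this order, K has dimension 3 with simplices:

  0-simplices (10): [v_0], [v_1], [v_2], [v_3], [v_4], [v_5], [v_6], [v_7], [v_8], [v_9]
  1-simplices (19): (19 of them)
  2-simplices (16): (16 of them)
  3-simplices (5): [v_0,v_4,v_5,v_7], [v_0,v_4,v_5,v_9], [v_0,v_4,v_7,v_9], [v_0,v_5,v_7,v_9], [v_4,v_5,v_7,v_9]

Hence C_0 ≅ Z^10, C_1 ≅ Z^19, C_2 ≅ Z^16, C_3 ≅ Z^5.

The boundary map ∂_1: C_1 → C_0 sends each edge [p,q] (with p < q) to q − p. For instance
  ∂[v_2,v_8] = [v_8] − [v_2].
As a 10×19 matrix over Z this has rank 8, with invariant factors (1,1,1,1,1,1,1,1).

Boundary ∂_2: C_2 → C_1 maps a triangle to the signed sum of its edges. For instance
  ∂[v_0,v_5,v_7] = [v_5,v_7] − [v_0,v_7] + [v_0,v_5],
  ∂[v_0,v_7,v_9] = [v_7,v_9] − [v_0,v_9] + [v_0,v_7].
The 19×16 boundary matrix has rank 11 and Smith normal form diag(1,1,1,1,1,1,1,1,1,1,1).

The boundary map ∂_3: C_3 → C_2 sends each 3-simplex σ to the alternating sum Σ_i (−1)^i (σ with its i-th vertex removed). For instance
  ∂[v_4,v_5,v_7,v_9] = [v_5,v_7,v_9] − [v_4,v_7,v_9] + [v_4,v_5,v_9] − [v_4,v_5,v_7],
  ∂[v_0,v_4,v_5,v_9] = [v_4,v_5,v_9] − [v_0,v_5,v_9] + [v_0,v_4,v_9] − [v_0,v_4,v_5].
The 16×5 boundary matrix has rank 4 and Smith normal form diag(1,1,1,1).

Reading off H_k = ker ∂_k / im ∂_{k+1}:

  H_0: rank C_0 − rank ∂_1 = 10 − 8 = 2, and the invariant factors of ∂_1 are all 1, so H_0 = Z^2.
  H_1: rank ker ∂_1 − rank ∂_2 = (19 − 8) − 11 = 0, and the invariant factors of ∂_2 are all 1, so H_1 = 0.
  H_2: rank ker ∂_2 − rank ∂_3 = (16 − 11) − 4 = 1, and the invariant factors of ∂_3 are all 1, so H_2 = Z.
  H_3: rank ker ∂_3 − rank ∂_4 = (5 − 4) − 0 = 1, and there is no ∂_4, so H_3 = Z.

H_0 ≅ Z^2,  H_1 = 0,  H_2 ≅ Z,  H_3 ≅ Z.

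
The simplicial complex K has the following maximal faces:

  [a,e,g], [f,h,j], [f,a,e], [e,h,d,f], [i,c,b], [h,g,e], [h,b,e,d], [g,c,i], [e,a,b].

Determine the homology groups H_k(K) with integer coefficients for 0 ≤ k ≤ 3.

Order the vertices as a < b < c < d < e < f < g < h < i < j. Listing each simplex with vertices in this order, K has dimension 3 with simplices:

  0-simplices (10): a, b, c, d, e, f, g, h, i, j
  1-simplices (22): ab, ae, af, ag, bc, bd, be, bh, bi, cg, ci, de, df, dh, ef, eg, eh, fh, fj, gh, gi, hj
  2-simplices (14): abe, aef, aeg, bci, bde, bdh, beh, cgi, def, deh, dfh, efh, egh, fhj
  3-simplices (2): bdeh, defh

Hence C_0 ≅ Z^10, C_1 ≅ Z^22, C_2 ≅ Z^14, C_3 ≅ Z^2.

The boundary map ∂_1: C_1 → C_0 sends each edge [p,q] (with p < q) to q − p. For instance
  ∂hj = j − h.
As a 10×22 matrix over Z this has rank 9, with invariant factors (1,1,1,1,1,1,1,1,1).

Boundary ∂_2: C_2 → C_1 maps a triangle to the signed sum of its edges. For instance
  ∂cgi = gi − ci + cg,
  ∂deh = eh − dh + de.
The resulting 22×14 matrix has rank 12, and its Smith normal form has invariant factors (1,1,1,1,1,1,1,1,1,1,1,1).

∂_3: C_3 → C_2 sends each 3-simplex σ to the alternating sum Σ_i (−1)^i (σ with its i-th vertex removed). For instance
  ∂defh = efh − dfh + deh − def,
  ∂bdeh = deh − beh + bdh − bde.
This gives a 14×2 integer matrix of rank 2; reducing to Smith normal form yields diagonal entries (1,1).

Computing H_k = (kernel of ∂_k) / (image of ∂_{k+1}):

  H_0: rank C_0 − rank ∂_1 = 10 − 9 = 1, and the invariant factors of ∂_1 are all 1, so H_0 = Z.
  H_1: rank ker ∂_1 − rank ∂_2 = (22 − 9) − 12 = 1, and the invariant factors of ∂_2 are all 1, so H_1 = Z.
  H_2: rank ker ∂_2 − rank ∂_3 = (14 − 12) − 2 = 0, and the invariant factors of ∂_3 are all 1, so H_2 = 0.
  H_3: rank ker ∂_3 − rank ∂_4 = (2 − 2) − 0 = 0, and there is no ∂_4, so H_3 = 0.

H_0 ≅ Z,  H_1 ≅ Z,  H_2 = 0,  H_3 = 0.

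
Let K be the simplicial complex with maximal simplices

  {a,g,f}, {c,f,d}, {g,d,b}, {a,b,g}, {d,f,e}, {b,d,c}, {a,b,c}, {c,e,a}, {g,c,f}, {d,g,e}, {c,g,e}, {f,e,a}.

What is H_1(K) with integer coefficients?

We work with the vertex ordering a < b < c < d < e < f < g. The simplices of K, each written with vertices in increasing order, are:

  0-simplices (7): a, b, c, d, e, f, g
  1-simplices (18): ab, ac, ae, af, ag, bc, bd, bg, cd, ce, cf, cg, de, df, dg, ef, eg, fg
  2-simplices (12): abc, abg, ace, aef, afg, bcd, bdg, cdf, ceg, cfg, def, deg

giving chain groups C_0 ≅ Z^7, C_1 ≅ Z^18, C_2 ≅ Z^12.

∂_1: C_1 → C_0 sends each edge [p,q] (with p < q) to q − p. For instance
  ∂bd = d − b.
The 7×18 boundary matrix has rank 6 and Smith normal form diag(1,1,1,1,1,1).

The boundary map ∂_2: C_2 → C_1 sends each 2-simplex [p,q,r] to [q,r] − [p,r] + [p,q]. For instance
  ∂ceg = eg − cg + ce,
  ∂bcd = cd − bd + bc.
The 18×12 boundary matrix has rank 12 and Smith normal form diag(1,1,1,1,1,1,1,1,1,1,1,2).

Computing H_k = (kernel of ∂_k) / (image of ∂_{k+1}):

  H_1: rank ker ∂_1 − rank ∂_2 = (18 − 6) − 12 = 0, and ∂_2 has invariant factor 2 > 1, so H_1 ≅ Z/2.

H_1 = Z/2.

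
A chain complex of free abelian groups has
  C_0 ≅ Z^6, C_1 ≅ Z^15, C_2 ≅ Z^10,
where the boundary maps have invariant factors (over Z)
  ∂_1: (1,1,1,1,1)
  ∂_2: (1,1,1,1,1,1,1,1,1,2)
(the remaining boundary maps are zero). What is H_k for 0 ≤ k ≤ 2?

H_0 ≅ Z,  H_1 ≅ Z_2,  H_2 = 0.

H_0: b_0 = 6 − 0 − 5 = 1; torsion from ∂_1 factors > 1: none. So H_0 ≅ Z.
H_1: b_1 = 15 − 5 − 10 = 0; torsion from ∂_2 factors > 1: [2]. So H_1 ≅ Z_2.
H_2: b_2 = 10 − 10 − 0 = 0; torsion from ∂_3 factors > 1: none. So H_2 ≅ 0.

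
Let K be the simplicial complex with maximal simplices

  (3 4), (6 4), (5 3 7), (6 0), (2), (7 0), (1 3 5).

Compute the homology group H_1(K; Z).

H_1 = Z.

Order the vertices as 0 < 1 < 2 < 3 < 4 < 5 < 6 < 7. Listing each simplex with vertices in this order, K has dimension 2 with simplices:

  0-simplices (8): [0], [1], [2], [3], [4], [5], [6], [7]
  1-simplices (9): [0,6], [0,7], [1,3], [1,5], [3,4], [3,5], [3,7], [4,6], [5,7]
  2-simplices (2): [1,3,5], [3,5,7]

giving chain groups C_0 ≅ Z^8, C_1 ≅ Z^9, C_2 ≅ Z^2.

∂_1: C_1 → C_0 sends each edge [p,q] (with p < q) to q − p. For instance
  ∂[5,7] = [7] − [5].
The resulting 8×9 matrix has rank 6, and its Smith normal form has invariant factors (1,1,1,1,1,1).

∂_2: C_2 → C_1 acts by ∂[p,q,r] = [q,r] − [p,r] + [p,q]. For instance
  ∂[1,3,5] = [3,5] − [1,5] + [1,3],
  ∂[3,5,7] = [5,7] − [3,7] + [3,5].
The resulting 9×2 matrix has rank 2, and its Smith normal form has invariant factors (1,1).

Reading off H_k = ker ∂_k / im ∂_{k+1}:

  H_1: rank ker ∂_1 − rank ∂_2 = (9 − 6) − 2 = 1, and the invariant factors of ∂_2 are all 1, so H_1 ≅ Z.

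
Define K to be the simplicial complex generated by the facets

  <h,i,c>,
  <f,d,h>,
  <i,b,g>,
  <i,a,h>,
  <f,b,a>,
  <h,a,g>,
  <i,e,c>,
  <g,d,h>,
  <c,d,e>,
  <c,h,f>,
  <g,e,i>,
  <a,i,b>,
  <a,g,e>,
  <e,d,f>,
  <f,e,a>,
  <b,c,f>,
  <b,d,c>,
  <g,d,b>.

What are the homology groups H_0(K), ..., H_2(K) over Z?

Order the vertices as a < b < c < d < e < f < g < h < i. Listing each simplex with vertices in this order, K has dimension 2 with simplices:

  0-simplices (9): a, b, c, d, e, f, g, h, i
  1-simplices (27): ab, ae, af, ag, ah, ai, bc, bd, bf, bg, bi, cd, ce, cf, ch, ci, de, df, dg, dh, ef, eg, ei, fh, gh, gi, hi
  2-simplices (18): abf, abi, aef, aeg, agh, ahi, bcd, bcf, bdg, bgi, cde, cei, cfh, chi, def, dfh, dgh, egi

so the chain groups are C_0 ≅ Z^9, C_1 ≅ Z^27, C_2 ≅ Z^18.

The boundary map ∂_1: C_1 → C_0 is given by ∂[p,q] = [q] − [p]. For instance
  ∂dh = h − d.
As a 9×27 matrix over Z this has rank 8, with invariant factors (1,1,1,1,1,1,1,1).

The boundary map ∂_2: C_2 → C_1 acts by ∂[p,q,r] = [q,r] − [p,r] + [p,q]. For instance
  ∂bcd = cd − bd + bc,
  ∂def = ef − df + de.
The 27×18 boundary matrix has rank 18 and Smith normal form diag(1,1,1,1,1,1,1,1,1,1,1,1,1,1,1,1,1,2).

Now H_k = ker ∂_k / im ∂_{k+1}, so:

  H_0: rank C_0 − rank ∂_1 = 9 − 8 = 1, and the invariant factors of ∂_1 are all 1, so H_0 = Z.
  H_1: rank ker ∂_1 − rank ∂_2 = (27 − 8) − 18 = 1, and ∂_2 has invariant factor 2 > 1, so H_1 = Z ⊕ Z_2.
  H_2: rank ker ∂_2 − rank ∂_3 = (18 − 18) − 0 = 0, and there is no ∂_3, so H_2 = 0.

As a check, the Euler characteristic is 9 − 27 + 18 = 0, which agrees with 1 − 1 + 0 = 0.
(K is a triangulation of the Klein bottle.)

H_0 = Z,  H_1 = Z ⊕ Z_2,  H_2 = 0.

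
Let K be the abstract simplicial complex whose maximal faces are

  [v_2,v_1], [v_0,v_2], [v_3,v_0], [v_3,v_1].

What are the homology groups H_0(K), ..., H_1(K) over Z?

Order the vertices as v_0 < v_1 < v_2 < v_3. Listing each simplex with vertices in this order, K has dimension 1 with simplices:

  0-simplices (4): [v_0], [v_1], [v_2], [v_3]
  1-simplices (4): [v_0,v_2], [v_0,v_3], [v_1,v_2], [v_1,v_3]

Hence C_0 ≅ Z^4, C_1 ≅ Z^4.

Boundary ∂_1: C_1 → C_0 sends each edge [p,q] (with p < q) to q − p.
The 4×4 boundary matrix has rank 3 and Smith normal form diag(1,1,1).

Reading off H_k = ker ∂_k / im ∂_{k+1}:

  H_0: rank C_0 − rank ∂_1 = 4 − 3 = 1, and the invariant factors of ∂_1 are all 1, so H_0 = Z.
  H_1: rank ker ∂_1 − rank ∂_2 = (4 − 3) − 0 = 1, and there is no ∂_2, so H_1 = Z.

As a check, the Euler characteristic is 4 − 4 = 0, which agrees with 1 − 1 = 0.
(K is a triangulation of the circle S^1.)

H_0 ≅ Z,  H_1 ≅ Z.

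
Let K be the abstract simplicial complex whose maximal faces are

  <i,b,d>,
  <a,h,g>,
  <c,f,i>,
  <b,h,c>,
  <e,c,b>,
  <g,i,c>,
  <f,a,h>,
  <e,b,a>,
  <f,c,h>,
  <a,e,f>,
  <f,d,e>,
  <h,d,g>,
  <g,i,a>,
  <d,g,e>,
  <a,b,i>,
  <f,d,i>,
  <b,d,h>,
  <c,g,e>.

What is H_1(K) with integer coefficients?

H_1 = Z^2.

Fix the vertex order a < b < c < d < e < f < g < h < i and write every simplex with vertices in increasing order. Then dim K = 2 and the simplices of K are:

  0-simplices (9): a, b, c, d, e, f, g, h, i
  1-simplices (27): ab, ae, af, ag, ah, ai, bc, bd, be, bh, bi, ce, cf, cg, ch, ci, de, df, dg, dh, di, ef, eg, fh, fi, gh, gi
  2-simplices (18): abe, abi, aef, afh, agh, agi, bce, bch, bdh, bdi, ceg, cfh, cfi, cgi, def, deg, dfi, dgh

giving chain groups C_0 ≅ Z^9, C_1 ≅ Z^27, C_2 ≅ Z^18.

Boundary ∂_1: C_1 → C_0 maps an edge to its endpoints' difference, ∂[p,q] = q − p. For instance
  ∂be = e − b.
As a 9×27 matrix over Z this has rank 8, with invariant factors (1,1,1,1,1,1,1,1).

The boundary map ∂_2: C_2 → C_1 sends each 2-simplex [p,q,r] to [q,r] − [p,r] + [p,q]. For instance
  ∂cfh = fh − ch + cf,
  ∂ceg = eg − cg + ce.
The resulting 27×18 matrix has rank 17, and its Smith normal form has invariant factors (1,1,1,1,1,1,1,1,1,1,1,1,1,1,1,1,1).

From H_k ≅ ker(∂_k) / im(∂_{k+1}) we obtain:

  H_1: rank ker ∂_1 − rank ∂_2 = (27 − 8) − 17 = 2, and the invariant factors of ∂_2 are all 1, so H_1 = Z^2.

(K is a triangulation of the torus T^2.)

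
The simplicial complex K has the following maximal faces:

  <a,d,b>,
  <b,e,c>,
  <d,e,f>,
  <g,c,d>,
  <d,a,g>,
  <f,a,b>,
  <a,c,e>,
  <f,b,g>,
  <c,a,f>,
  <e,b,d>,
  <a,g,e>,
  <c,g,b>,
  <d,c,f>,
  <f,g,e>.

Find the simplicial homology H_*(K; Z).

We work with the vertex ordering a < b < c < d < e < f < g. The simplices of K, each written with vertices in increasing order, are:

  0-simplices (7): a, b, c, d, e, f, g
  1-simplices (21): ab, ac, ad, ae, af, ag, bc, bd, be, bf, bg, cd, ce, cf, cg, de, df, dg, ef, eg, fg
  2-simplices (14): abd, abf, ace, acf, adg, aeg, bce, bcg, bde, bfg, cdf, cdg, def, efg

giving chain groups C_0 ≅ Z^7, C_1 ≅ Z^21, C_2 ≅ Z^14.

Boundary ∂_1: C_1 → C_0 maps an edge to its endpoints' difference, ∂[p,q] = q − p. For instance
  ∂de = e − d.
This gives a 7×21 integer matrix of rank 6; reducing to Smith normal form yields diagonal entries (1,1,1,1,1,1).

Boundary ∂_2: C_2 → C_1 maps a triangle to the signed sum of its edges. For instance
  ∂cdf = df − cf + cd,
  ∂aeg = eg − ag + ae.
As a 21×14 matrix over Z this has rank 13, with invariant factors (1,1,1,1,1,1,1,1,1,1,1,1,1).

Computing H_k = (kernel of ∂_k) / (image of ∂_{k+1}):

  H_0: rank C_0 − rank ∂_1 = 7 − 6 = 1, and the invariant factors of ∂_1 are all 1, so H_0 = Z.
  H_1: rank ker ∂_1 − rank ∂_2 = (21 − 6) − 13 = 2, and the invariant factors of ∂_2 are all 1, so H_1 = Z^2.
  H_2: rank ker ∂_2 − rank ∂_3 = (14 − 13) − 0 = 1, and there is no ∂_3, so H_2 = Z.

(K is a triangulation of the torus T^2.)

H_0 ≅ Z,  H_1 ≅ Z^2,  H_2 ≅ Z.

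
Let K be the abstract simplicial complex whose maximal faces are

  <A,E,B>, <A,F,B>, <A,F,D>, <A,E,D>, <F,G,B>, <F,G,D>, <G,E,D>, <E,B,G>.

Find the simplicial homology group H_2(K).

H_2 = Z.

Take the total order A < B < D < E < F < G on the vertex set. Then K (dimension 2) consists of the simplices:

  0-simplices (6): A, B, D, E, F, G
  1-simplices (12): AB, AD, AE, AF, BE, BF, BG, DE, DF, DG, EG, FG
  2-simplices (8): ABE, ABF, ADE, ADF, BEG, BFG, DEG, DFG

giving chain groups C_0 ≅ Z^6, C_1 ≅ Z^12, C_2 ≅ Z^8.

∂_1: C_1 → C_0 is given by ∂[p,q] = [q] − [p]. For instance
  ∂AB = B − A.
As a 6×12 matrix over Z this has rank 5, with invariant factors (1,1,1,1,1).

The boundary map ∂_2: C_2 → C_1 maps a triangle to the signed sum of its edges. For instance
  ∂DEG = EG − DG + DE,
  ∂ADF = DF − AF + AD.
As a 12×8 matrix over Z this has rank 7, with invariant factors (1,1,1,1,1,1,1).

Now H_k = ker ∂_k / im ∂_{k+1}, so:

  H_2: rank ker ∂_2 − rank ∂_3 = (8 − 7) − 0 = 1, and there is no ∂_3, so H_2 ≅ Z.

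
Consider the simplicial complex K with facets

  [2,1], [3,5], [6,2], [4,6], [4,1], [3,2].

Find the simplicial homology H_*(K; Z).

We work with the vertex ordering 1 < 2 < 3 < 4 < 5 < 6. The simplices of K, each written with vertices in increasing order, are:

  0-simplices (6): [1], [2], [3], [4], [5], [6]
  1-simplices (6): [1,2], [1,4], [2,3], [2,6], [3,5], [4,6]

so the chain groups are C_0 ≅ Z^6, C_1 ≅ Z^6.

The boundary map ∂_1: C_1 → C_0 is given by ∂[p,q] = [q] − [p]. For instance
  ∂[2,6] = [6] − [2].
As a 6×6 matrix over Z this has rank 5, with invariant factors (1,1,1,1,1).

Now H_k = ker ∂_k / im ∂_{k+1}, so:

  H_0: rank C_0 − rank ∂_1 = 6 − 5 = 1, and the invariant factors of ∂_1 are all 1, so H_0 = Z.
  H_1: rank ker ∂_1 − rank ∂_2 = (6 − 5) − 0 = 1, and there is no ∂_2, so H_1 = Z.

H_0 ≅ Z,  H_1 ≅ Z.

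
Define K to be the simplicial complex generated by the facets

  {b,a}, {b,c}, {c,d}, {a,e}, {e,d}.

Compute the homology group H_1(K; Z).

H_1 ≅ Z.

K has 5 vertices, 5 edges.
rank ∂_1 = 4, rank ∂_2 = 0 ⇒ b_1 = 5 − 4 − 0 = 1. So H_1 = Z.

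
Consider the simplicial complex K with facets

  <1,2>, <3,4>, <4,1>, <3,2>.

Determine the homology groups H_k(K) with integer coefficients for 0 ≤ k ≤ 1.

H_0 = Z,  H_1 = Z.

Order the vertices as 1 < 2 < 3 < 4. Listing each simplex with vertices in this order, K has dimension 1 with simplices:

  0-simplices (4): [1], [2], [3], [4]
  1-simplices (4): [1,2], [1,4], [2,3], [3,4]

so the chain groups are C_0 ≅ Z^4, C_1 ≅ Z^4.

∂_1: C_1 → C_0 sends each edge [p,q] (with p < q) to q − p.
As a 4×4 matrix over Z this has rank 3, with invariant factors (1,1,1).

Computing H_k = (kernel of ∂_k) / (image of ∂_{k+1}):

  H_0: rank C_0 − rank ∂_1 = 4 − 3 = 1, and the invariant factors of ∂_1 are all 1, so H_0 = Z.
  H_1: rank ker ∂_1 − rank ∂_2 = (4 − 3) − 0 = 1, and there is no ∂_2, so H_1 = Z.

(K is a triangulation of the circle S^1.)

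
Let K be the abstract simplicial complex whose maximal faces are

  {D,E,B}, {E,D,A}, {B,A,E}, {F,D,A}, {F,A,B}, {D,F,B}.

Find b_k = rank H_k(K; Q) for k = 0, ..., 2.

b_0 = 1, b_1 = 0, b_2 = 1.

We work with the vertex ordering A < B < D < E < F. The simplices of K, each written with vertices in increasing order, are:

  0-simplices (5): A, B, D, E, F
  1-simplices (9): AB, AD, AE, AF, BD, BE, BF, DE, DF
  2-simplices (6): ABE, ABF, ADE, ADF, BDE, BDF

Hence C_0 ≅ Z^5, C_1 ≅ Z^9, C_2 ≅ Z^6.

Boundary ∂_1: C_1 → C_0 maps an edge to its endpoints' difference, ∂[p,q] = q − p.
As a 5×9 matrix over Z this has rank 4, with invariant factors (1,1,1,1).

The boundary map ∂_2: C_2 → C_1 acts by ∂[p,q,r] = [q,r] − [p,r] + [p,q]. For instance
  ∂ABF = BF − AF + AB,
  ∂ADE = DE − AE + AD.
As a 9×6 matrix over Z this has rank 5, with invariant factors (1,1,1,1,1).

Reading off H_k = ker ∂_k / im ∂_{k+1}:

  H_0: rank C_0 − rank ∂_1 = 5 − 4 = 1, and the invariant factors of ∂_1 are all 1, so H_0 = Z.
  H_1: rank ker ∂_1 − rank ∂_2 = (9 − 4) − 5 = 0, and the invariant factors of ∂_2 are all 1, so H_1 = 0.
  H_2: rank ker ∂_2 − rank ∂_3 = (6 − 5) − 0 = 1, and there is no ∂_3, so H_2 = Z.

(K is a triangulation of the 2-sphere S^2.)

Hence the Betti numbers are b_0 = 1, b_1 = 0, b_2 = 1.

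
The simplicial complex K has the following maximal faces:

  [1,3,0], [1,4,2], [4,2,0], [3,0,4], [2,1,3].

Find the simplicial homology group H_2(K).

H_2 ≅ 0.

Fix the vertex order 0 < 1 < 2 < 3 < 4 and write every simplex with vertices in increasing order. Then dim K = 2 and the simplices of K are:

  0-simplices (5): [0], [1], [2], [3], [4]
  1-simplices (10): [0,1], [0,2], [0,3], [0,4], [1,2], [1,3], [1,4], [2,3], [2,4], [3,4]
  2-simplices (5): [0,1,3], [0,2,4], [0,3,4], [1,2,3], [1,2,4]

giving chain groups C_0 ≅ Z^5, C_1 ≅ Z^10, C_2 ≅ Z^5.

∂_1: C_1 → C_0 maps an edge to its endpoints' difference, ∂[p,q] = q − p. For instance
  ∂[2,4] = [4] − [2].
The 5×10 boundary matrix has rank 4 and Smith normal form diag(1,1,1,1).

The boundary map ∂_2: C_2 → C_1 maps a triangle to the signed sum of its edges. For instance
  ∂[0,1,3] = [1,3] − [0,3] + [0,1],
  ∂[0,2,4] = [2,4] − [0,4] + [0,2].
The 10×5 boundary matrix has rank 5 and Smith normal form diag(1,1,1,1,1).

From H_k ≅ ker(∂_k) / im(∂_{k+1}) we obtain:

  H_2: rank ker ∂_2 − rank ∂_3 = (5 − 5) − 0 = 0, and there is no ∂_3, so H_2 = 0.

(K is a triangulation of the Möbius band.)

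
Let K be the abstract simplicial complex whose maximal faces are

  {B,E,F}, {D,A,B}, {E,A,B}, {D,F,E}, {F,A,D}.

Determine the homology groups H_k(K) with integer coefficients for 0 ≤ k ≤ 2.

H_0 = Z,  H_1 = Z,  H_2 = 0.

Order the vertices as A < B < D < E < F. Listing each simplex with vertices in this order, K has dimension 2 with simplices:

  0-simplices (5): A, B, D, E, F
  1-simplices (10): AB, AD, AE, AF, BD, BE, BF, DE, DF, EF
  2-simplices (5): ABD, ABE, ADF, BEF, DEF

so the chain groups are C_0 ≅ Z^5, C_1 ≅ Z^10, C_2 ≅ Z^5.

∂_1: C_1 → C_0 sends each edge [p,q] (with p < q) to q − p.
As a 5×10 matrix over Z this has rank 4, with invariant factors (1,1,1,1).

The boundary map ∂_2: C_2 → C_1 maps a triangle to the signed sum of its edges. For instance
  ∂ABD = BD − AD + AB,
  ∂ADF = DF − AF + AD.
As a 10×5 matrix over Z this has rank 5, with invariant factors (1,1,1,1,1).

Now H_k = ker ∂_k / im ∂_{k+1}, so:

  H_0: rank C_0 − rank ∂_1 = 5 − 4 = 1, and the invariant factors of ∂_1 are all 1, so H_0 = Z.
  H_1: rank ker ∂_1 − rank ∂_2 = (10 − 4) − 5 = 1, and the invariant factors of ∂_2 are all 1, so H_1 = Z.
  H_2: rank ker ∂_2 − rank ∂_3 = (5 − 5) − 0 = 0, and there is no ∂_3, so H_2 = 0.

(K is a triangulation of the Möbius band.)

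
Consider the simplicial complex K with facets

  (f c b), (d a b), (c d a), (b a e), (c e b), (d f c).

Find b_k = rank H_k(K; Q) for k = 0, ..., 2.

b_0 = 1, b_1 = 1, b_2 = 0.

Fix the vertex order a < b < c < d < e < f and write every simplex with vertices in increasing order. Then dim K = 2 and the simplices of K are:

  0-simplices (6): a, b, c, d, e, f
  1-simplices (12): ab, ac, ad, ae, bc, bd, be, bf, cd, ce, cf, df
  2-simplices (6): abd, abe, acd, bce, bcf, cdf

giving chain groups C_0 ≅ Z^6, C_1 ≅ Z^12, C_2 ≅ Z^6.

Boundary ∂_1: C_1 → C_0 sends each edge [p,q] (with p < q) to q − p.
The resulting 6×12 matrix has rank 5, and its Smith normal form has invariant factors (1,1,1,1,1).

∂_2: C_2 → C_1 sends each 2-simplex [p,q,r] to [q,r] − [p,r] + [p,q]. For instance
  ∂abe = be − ae + ab,
  ∂acd = cd − ad + ac.
This gives a 12×6 integer matrix of rank 6; reducing to Smith normal form yields diagonal entries (1,1,1,1,1,1).

Reading off H_k = ker ∂_k / im ∂_{k+1}:

  H_0: rank C_0 − rank ∂_1 = 6 − 5 = 1, and the invariant factors of ∂_1 are all 1, so H_0 ≅ Z.
  H_1: rank ker ∂_1 − rank ∂_2 = (12 − 5) − 6 = 1, and the invariant factors of ∂_2 are all 1, so H_1 ≅ Z.
  H_2: rank ker ∂_2 − rank ∂_3 = (6 − 6) − 0 = 0, and there is no ∂_3, so H_2 ≅ 0.

As a check, the Euler characteristic is 6 − 12 + 6 = 0, which agrees with 1 − 1 + 0 = 0.

Hence the Betti numbers are b_0 = 1, b_1 = 1, b_2 = 0.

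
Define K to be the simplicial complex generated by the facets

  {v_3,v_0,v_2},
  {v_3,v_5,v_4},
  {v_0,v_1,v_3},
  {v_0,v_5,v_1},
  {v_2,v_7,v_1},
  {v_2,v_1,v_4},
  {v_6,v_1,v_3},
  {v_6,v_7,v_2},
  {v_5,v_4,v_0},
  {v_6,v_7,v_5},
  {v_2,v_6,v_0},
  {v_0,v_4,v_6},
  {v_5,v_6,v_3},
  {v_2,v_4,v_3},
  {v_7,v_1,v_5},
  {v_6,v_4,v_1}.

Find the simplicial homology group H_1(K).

Order the vertices as v_0 < v_1 < v_2 < v_3 < v_4 < v_5 < v_6 < v_7. Listing each simplex with vertices in this order, K has dimension 2 with simplices:

  0-simplices (8): [v_0], [v_1], [v_2], [v_3], [v_4], [v_5], [v_6], [v_7]
  1-simplices (24): (24 of them)
  2-simplices (16): (16 of them)

Hence C_0 ≅ Z^8, C_1 ≅ Z^24, C_2 ≅ Z^16.

Boundary ∂_1: C_1 → C_0 sends each edge [p,q] (with p < q) to q − p. For instance
  ∂[v_1,v_7] = [v_7] − [v_1].
The resulting 8×24 matrix has rank 7, and its Smith normal form has invariant factors (1,1,1,1,1,1,1).

Boundary ∂_2: C_2 → C_1 maps a triangle to the signed sum of its edges. For instance
  ∂[v_5,v_6,v_7] = [v_6,v_7] − [v_5,v_7] + [v_5,v_6],
  ∂[v_0,v_2,v_3] = [v_2,v_3] − [v_0,v_3] + [v_0,v_2].
As a 24×16 matrix over Z this has rank 15, with invariant factors (1,1,1,1,1,1,1,1,1,1,1,1,1,1,1).

From H_k ≅ ker(∂_k) / im(∂_{k+1}) we obtain:

  H_1: rank ker ∂_1 − rank ∂_2 = (24 − 7) − 15 = 2, and the invariant factors of ∂_2 are all 1, so H_1 ≅ Z^2.

H_1 ≅ Z^2.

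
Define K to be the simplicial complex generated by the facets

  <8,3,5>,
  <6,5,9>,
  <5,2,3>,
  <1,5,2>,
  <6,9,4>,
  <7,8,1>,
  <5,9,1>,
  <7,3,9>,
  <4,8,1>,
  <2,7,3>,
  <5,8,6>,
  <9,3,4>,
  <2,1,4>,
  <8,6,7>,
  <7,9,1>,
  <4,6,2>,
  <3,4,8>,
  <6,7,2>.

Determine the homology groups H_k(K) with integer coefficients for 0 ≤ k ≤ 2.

H_0 ≅ Z,  H_1 ≅ Z^2,  H_2 ≅ Z.

K has 9 vertices, 27 edges, 18 triangles.
rank ∂_0 = 0, rank ∂_1 = 8 ⇒ b_0 = 9 − 0 − 8 = 1; all invariant factors of ∂_1 are 1 so no torsion. So H_0 ≅ Z.
rank ∂_1 = 8, rank ∂_2 = 17 ⇒ b_1 = 27 − 8 − 17 = 2; all invariant factors of ∂_2 are 1 so no torsion. So H_1 ≅ Z^2.
rank ∂_2 = 17, rank ∂_3 = 0 ⇒ b_2 = 18 − 17 − 0 = 1. So H_2 ≅ Z.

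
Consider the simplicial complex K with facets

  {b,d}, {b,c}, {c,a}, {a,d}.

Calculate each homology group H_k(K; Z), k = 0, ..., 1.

Take the total order a < b < c < d on the vertex set. Then K (dimension 1) consists of the simplices:

  0-simplices (4): a, b, c, d
  1-simplices (4): ac, ad, bc, bd

giving chain groups C_0 ≅ Z^4, C_1 ≅ Z^4.

∂_1: C_1 → C_0 is given by ∂[p,q] = [q] − [p].
The resulting 4×4 matrix has rank 3, and its Smith normal form has invariant factors (1,1,1).

Reading off H_k = ker ∂_k / im ∂_{k+1}:

  H_0: rank C_0 − rank ∂_1 = 4 − 3 = 1, and the invariant factors of ∂_1 are all 1, so H_0 = Z.
  H_1: rank ker ∂_1 − rank ∂_2 = (4 − 3) − 0 = 1, and there is no ∂_2, so H_1 = Z.

(K is a triangulation of the circle S^1.)

H_0 ≅ Z,  H_1 ≅ Z.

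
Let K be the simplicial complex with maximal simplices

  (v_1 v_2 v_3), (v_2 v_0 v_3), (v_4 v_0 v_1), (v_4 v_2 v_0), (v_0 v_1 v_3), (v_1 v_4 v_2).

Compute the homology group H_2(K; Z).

K has 5 vertices, 9 edges, 6 triangles.
rank ∂_2 = 5, rank ∂_3 = 0 ⇒ b_2 = 6 − 5 − 0 = 1. So H_2 = Z.

H_2 = Z.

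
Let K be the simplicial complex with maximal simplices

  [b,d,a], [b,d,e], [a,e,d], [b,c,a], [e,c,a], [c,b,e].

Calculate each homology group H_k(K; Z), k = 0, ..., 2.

H_0 ≅ Z,  H_1 = 0,  H_2 ≅ Z.

K has 5 vertices, 9 edges, 6 triangles.
rank ∂_0 = 0, rank ∂_1 = 4 ⇒ b_0 = 5 − 0 − 4 = 1; all invariant factors of ∂_1 are 1 so no torsion. So H_0 ≅ Z.
rank ∂_1 = 4, rank ∂_2 = 5 ⇒ b_1 = 9 − 4 − 5 = 0; all invariant factors of ∂_2 are 1 so no torsion. So H_1 ≅ 0.
rank ∂_2 = 5, rank ∂_3 = 0 ⇒ b_2 = 6 − 5 − 0 = 1. So H_2 ≅ Z.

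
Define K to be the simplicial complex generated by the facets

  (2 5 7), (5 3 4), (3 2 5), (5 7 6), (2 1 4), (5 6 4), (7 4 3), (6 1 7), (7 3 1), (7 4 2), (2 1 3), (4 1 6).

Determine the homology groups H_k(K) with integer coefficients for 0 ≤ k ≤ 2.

Take the total order 1 < 2 < 3 < 4 < 5 < 6 < 7 on the vertex set. Then K (dimension 2) consists of the simplices:

  0-simplices (7): [1], [2], [3], [4], [5], [6], [7]
  1-simplices (18): [1,2], [1,3], [1,4], [1,6], [1,7], [2,3], [2,4], [2,5], [2,7], [3,4], [3,5], [3,7], [4,5], [4,6], [4,7], [5,6], [5,7], [6,7]
  2-simplices (12): [1,2,3], [1,2,4], [1,3,7], [1,4,6], [1,6,7], [2,3,5], [2,4,7], [2,5,7], [3,4,5], [3,4,7], [4,5,6], [5,6,7]

so the chain groups are C_0 ≅ Z^7, C_1 ≅ Z^18, C_2 ≅ Z^12.

The boundary map ∂_1: C_1 → C_0 is given by ∂[p,q] = [q] − [p].
This gives a 7×18 integer matrix of rank 6; reducing to Smith normal form yields diagonal entries (1,1,1,1,1,1).

Boundary ∂_2: C_2 → C_1 acts by ∂[p,q,r] = [q,r] − [p,r] + [p,q]. For instance
  ∂[4,5,6] = [5,6] − [4,6] + [4,5],
  ∂[1,2,4] = [2,4] − [1,4] + [1,2].
This gives a 18×12 integer matrix of rank 12; reducing to Smith normal form yields diagonal entries (1,1,1,1,1,1,1,1,1,1,1,2).

Computing H_k = (kernel of ∂_k) / (image of ∂_{k+1}):

  H_0: rank C_0 − rank ∂_1 = 7 − 6 = 1, and the invariant factors of ∂_1 are all 1, so H_0 = Z.
  H_1: rank ker ∂_1 − rank ∂_2 = (18 − 6) − 12 = 0, and ∂_2 has invariant factor 2 > 1, so H_1 = Z/2.
  H_2: rank ker ∂_2 − rank ∂_3 = (12 − 12) − 0 = 0, and there is no ∂_3, so H_2 = 0.

H_0 = Z,  H_1 = Z/2,  H_2 = 0.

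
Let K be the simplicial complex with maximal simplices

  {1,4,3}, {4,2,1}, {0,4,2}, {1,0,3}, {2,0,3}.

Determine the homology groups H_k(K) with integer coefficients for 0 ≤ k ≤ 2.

Fix the vertex order 0 < 1 < 2 < 3 < 4 and write every simplex with vertices in increasing order. Then dim K = 2 and the simplices of K are:

  0-simplices (5): [0], [1], [2], [3], [4]
  1-simplices (10): [0,1], [0,2], [0,3], [0,4], [1,2], [1,3], [1,4], [2,3], [2,4], [3,4]
  2-simplices (5): [0,1,3], [0,2,3], [0,2,4], [1,2,4], [1,3,4]

giving chain groups C_0 ≅ Z^5, C_1 ≅ Z^10, C_2 ≅ Z^5.

The boundary map ∂_1: C_1 → C_0 is given by ∂[p,q] = [q] − [p]. For instance
  ∂[2,3] = [3] − [2].
The 5×10 boundary matrix has rank 4 and Smith normal form diag(1,1,1,1).

The boundary map ∂_2: C_2 → C_1 acts by ∂[p,q,r] = [q,r] − [p,r] + [p,q]. For instance
  ∂[1,3,4] = [3,4] − [1,4] + [1,3],
  ∂[0,1,3] = [1,3] − [0,3] + [0,1].
As a 10×5 matrix over Z this has rank 5, with invariant factors (1,1,1,1,1).

Now H_k = ker ∂_k / im ∂_{k+1}, so:

  H_0: rank C_0 − rank ∂_1 = 5 − 4 = 1, and the invariant factors of ∂_1 are all 1, so H_0 ≅ Z.
  H_1: rank ker ∂_1 − rank ∂_2 = (10 − 4) − 5 = 1, and the invariant factors of ∂_2 are all 1, so H_1 ≅ Z.
  H_2: rank ker ∂_2 − rank ∂_3 = (5 − 5) − 0 = 0, and there is no ∂_3, so H_2 ≅ 0.

As a check, the Euler characteristic is 5 − 10 + 5 = 0, which agrees with 1 − 1 + 0 = 0.

H_0 ≅ Z,  H_1 ≅ Z,  H_2 = 0.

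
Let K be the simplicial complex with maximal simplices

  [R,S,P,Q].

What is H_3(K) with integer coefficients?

H_3 = 0.

Take the total order P < Q < R < S on the vertex set. Then K (dimension 3) consists of the simplices:

  0-simplices (4): P, Q, R, S
  1-simplices (6): PQ, PR, PS, QR, QS, RS
  2-simplices (4): PQR, PQS, PRS, QRS
  3-simplices (1): PQRS

so the chain groups are C_0 ≅ Z^4, C_1 ≅ Z^6, C_2 ≅ Z^4, C_3 ≅ Z^1.

The boundary map ∂_1: C_1 → C_0 sends each edge [p,q] (with p < q) to q − p. For instance
  ∂RS = S − R.
As a 4×6 matrix over Z this has rank 3, with invariant factors (1,1,1).

∂_2: C_2 → C_1 sends each 2-simplex [p,q,r] to [q,r] − [p,r] + [p,q]. For instance
  ∂PQS = QS − PS + PQ,
  ∂QRS = RS − QS + QR.
This gives a 6×4 integer matrix of rank 3; reducing to Smith normal form yields diagonal entries (1,1,1).

∂_3: C_3 → C_2 sends each 3-simplex σ to the alternating sum Σ_i (−1)^i (σ with its i-th vertex removed). For instance
  ∂PQRS = QRS − PRS + PQS − PQR.
As a 4×1 matrix over Z this has rank 1, with invariant factors (1).

Now H_k = ker ∂_k / im ∂_{k+1}, so:

  H_3: rank ker ∂_3 − rank ∂_4 = (1 − 1) − 0 = 0, and there is no ∂_4, so H_3 = 0.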